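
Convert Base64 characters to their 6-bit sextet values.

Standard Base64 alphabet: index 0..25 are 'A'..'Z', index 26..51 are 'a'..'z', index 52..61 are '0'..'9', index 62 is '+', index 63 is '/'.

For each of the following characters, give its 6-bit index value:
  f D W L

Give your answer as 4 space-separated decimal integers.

'f': a..z range, 26 + ord('f') − ord('a') = 31
'D': A..Z range, ord('D') − ord('A') = 3
'W': A..Z range, ord('W') − ord('A') = 22
'L': A..Z range, ord('L') − ord('A') = 11

Answer: 31 3 22 11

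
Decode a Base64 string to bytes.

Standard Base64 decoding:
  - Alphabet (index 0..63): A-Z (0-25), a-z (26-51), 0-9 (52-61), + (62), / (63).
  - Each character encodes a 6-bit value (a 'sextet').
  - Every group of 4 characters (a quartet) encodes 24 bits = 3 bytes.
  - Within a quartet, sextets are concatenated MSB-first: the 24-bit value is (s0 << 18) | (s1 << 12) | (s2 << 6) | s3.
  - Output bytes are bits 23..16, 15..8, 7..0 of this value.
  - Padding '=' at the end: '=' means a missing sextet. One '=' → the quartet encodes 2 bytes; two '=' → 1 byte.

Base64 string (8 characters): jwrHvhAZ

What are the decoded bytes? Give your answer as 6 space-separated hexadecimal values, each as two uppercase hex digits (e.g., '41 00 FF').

Answer: 8F 0A C7 BE 10 19

Derivation:
After char 0 ('j'=35): chars_in_quartet=1 acc=0x23 bytes_emitted=0
After char 1 ('w'=48): chars_in_quartet=2 acc=0x8F0 bytes_emitted=0
After char 2 ('r'=43): chars_in_quartet=3 acc=0x23C2B bytes_emitted=0
After char 3 ('H'=7): chars_in_quartet=4 acc=0x8F0AC7 -> emit 8F 0A C7, reset; bytes_emitted=3
After char 4 ('v'=47): chars_in_quartet=1 acc=0x2F bytes_emitted=3
After char 5 ('h'=33): chars_in_quartet=2 acc=0xBE1 bytes_emitted=3
After char 6 ('A'=0): chars_in_quartet=3 acc=0x2F840 bytes_emitted=3
After char 7 ('Z'=25): chars_in_quartet=4 acc=0xBE1019 -> emit BE 10 19, reset; bytes_emitted=6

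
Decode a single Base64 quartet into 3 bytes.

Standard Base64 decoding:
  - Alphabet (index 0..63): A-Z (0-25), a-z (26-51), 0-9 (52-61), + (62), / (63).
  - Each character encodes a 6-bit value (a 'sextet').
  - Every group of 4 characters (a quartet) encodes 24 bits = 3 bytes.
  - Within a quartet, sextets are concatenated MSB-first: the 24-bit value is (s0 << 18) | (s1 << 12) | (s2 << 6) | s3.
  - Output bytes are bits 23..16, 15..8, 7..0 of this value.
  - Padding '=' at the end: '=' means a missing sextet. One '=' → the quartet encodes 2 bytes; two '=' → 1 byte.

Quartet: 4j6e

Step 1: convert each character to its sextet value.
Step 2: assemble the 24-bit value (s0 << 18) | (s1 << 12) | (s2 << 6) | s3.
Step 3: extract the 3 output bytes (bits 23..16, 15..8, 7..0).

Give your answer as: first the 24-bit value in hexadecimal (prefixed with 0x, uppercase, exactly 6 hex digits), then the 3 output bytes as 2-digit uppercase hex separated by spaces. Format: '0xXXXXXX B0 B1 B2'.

Sextets: 4=56, j=35, 6=58, e=30
24-bit: (56<<18) | (35<<12) | (58<<6) | 30
      = 0xE00000 | 0x023000 | 0x000E80 | 0x00001E
      = 0xE23E9E
Bytes: (v>>16)&0xFF=E2, (v>>8)&0xFF=3E, v&0xFF=9E

Answer: 0xE23E9E E2 3E 9E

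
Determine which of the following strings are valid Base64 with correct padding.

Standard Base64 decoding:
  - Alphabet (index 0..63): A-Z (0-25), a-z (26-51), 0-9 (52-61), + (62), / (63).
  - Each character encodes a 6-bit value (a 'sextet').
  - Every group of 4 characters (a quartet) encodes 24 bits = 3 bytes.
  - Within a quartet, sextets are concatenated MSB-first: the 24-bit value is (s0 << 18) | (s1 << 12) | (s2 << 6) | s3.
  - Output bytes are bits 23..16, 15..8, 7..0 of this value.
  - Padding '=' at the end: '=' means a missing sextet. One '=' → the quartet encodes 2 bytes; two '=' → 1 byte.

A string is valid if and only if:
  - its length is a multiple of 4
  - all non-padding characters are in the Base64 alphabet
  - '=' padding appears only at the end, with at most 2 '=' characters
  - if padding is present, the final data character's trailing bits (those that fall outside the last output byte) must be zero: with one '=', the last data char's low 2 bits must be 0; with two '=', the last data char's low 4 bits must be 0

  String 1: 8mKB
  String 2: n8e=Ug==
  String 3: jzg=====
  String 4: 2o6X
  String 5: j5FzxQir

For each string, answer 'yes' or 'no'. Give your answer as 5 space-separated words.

Answer: yes no no yes yes

Derivation:
String 1: '8mKB' → valid
String 2: 'n8e=Ug==' → invalid (bad char(s): ['=']; '=' in middle)
String 3: 'jzg=====' → invalid (5 pad chars (max 2))
String 4: '2o6X' → valid
String 5: 'j5FzxQir' → valid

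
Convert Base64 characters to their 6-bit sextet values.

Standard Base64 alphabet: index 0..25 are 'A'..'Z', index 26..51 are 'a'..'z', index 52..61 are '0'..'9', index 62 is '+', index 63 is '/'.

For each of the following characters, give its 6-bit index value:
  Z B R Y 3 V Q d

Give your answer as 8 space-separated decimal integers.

Answer: 25 1 17 24 55 21 16 29

Derivation:
'Z': A..Z range, ord('Z') − ord('A') = 25
'B': A..Z range, ord('B') − ord('A') = 1
'R': A..Z range, ord('R') − ord('A') = 17
'Y': A..Z range, ord('Y') − ord('A') = 24
'3': 0..9 range, 52 + ord('3') − ord('0') = 55
'V': A..Z range, ord('V') − ord('A') = 21
'Q': A..Z range, ord('Q') − ord('A') = 16
'd': a..z range, 26 + ord('d') − ord('a') = 29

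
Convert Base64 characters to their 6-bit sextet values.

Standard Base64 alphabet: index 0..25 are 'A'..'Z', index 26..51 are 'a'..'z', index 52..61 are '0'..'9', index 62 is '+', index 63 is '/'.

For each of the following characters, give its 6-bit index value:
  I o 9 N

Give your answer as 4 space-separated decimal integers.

Answer: 8 40 61 13

Derivation:
'I': A..Z range, ord('I') − ord('A') = 8
'o': a..z range, 26 + ord('o') − ord('a') = 40
'9': 0..9 range, 52 + ord('9') − ord('0') = 61
'N': A..Z range, ord('N') − ord('A') = 13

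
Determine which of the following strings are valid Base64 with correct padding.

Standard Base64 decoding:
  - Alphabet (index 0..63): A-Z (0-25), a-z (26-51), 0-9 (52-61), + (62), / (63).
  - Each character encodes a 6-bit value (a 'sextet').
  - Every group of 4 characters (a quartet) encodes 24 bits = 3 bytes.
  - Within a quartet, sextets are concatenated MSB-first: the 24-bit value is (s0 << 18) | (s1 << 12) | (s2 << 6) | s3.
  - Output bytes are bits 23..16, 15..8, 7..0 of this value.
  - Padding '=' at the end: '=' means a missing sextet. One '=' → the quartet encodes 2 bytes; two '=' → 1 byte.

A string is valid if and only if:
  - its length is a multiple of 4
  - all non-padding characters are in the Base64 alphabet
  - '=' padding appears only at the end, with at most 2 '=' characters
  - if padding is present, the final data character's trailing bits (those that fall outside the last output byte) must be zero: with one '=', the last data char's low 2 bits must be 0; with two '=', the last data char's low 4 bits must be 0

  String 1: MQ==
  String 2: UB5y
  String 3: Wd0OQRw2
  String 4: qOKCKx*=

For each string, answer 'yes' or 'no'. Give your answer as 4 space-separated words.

String 1: 'MQ==' → valid
String 2: 'UB5y' → valid
String 3: 'Wd0OQRw2' → valid
String 4: 'qOKCKx*=' → invalid (bad char(s): ['*'])

Answer: yes yes yes no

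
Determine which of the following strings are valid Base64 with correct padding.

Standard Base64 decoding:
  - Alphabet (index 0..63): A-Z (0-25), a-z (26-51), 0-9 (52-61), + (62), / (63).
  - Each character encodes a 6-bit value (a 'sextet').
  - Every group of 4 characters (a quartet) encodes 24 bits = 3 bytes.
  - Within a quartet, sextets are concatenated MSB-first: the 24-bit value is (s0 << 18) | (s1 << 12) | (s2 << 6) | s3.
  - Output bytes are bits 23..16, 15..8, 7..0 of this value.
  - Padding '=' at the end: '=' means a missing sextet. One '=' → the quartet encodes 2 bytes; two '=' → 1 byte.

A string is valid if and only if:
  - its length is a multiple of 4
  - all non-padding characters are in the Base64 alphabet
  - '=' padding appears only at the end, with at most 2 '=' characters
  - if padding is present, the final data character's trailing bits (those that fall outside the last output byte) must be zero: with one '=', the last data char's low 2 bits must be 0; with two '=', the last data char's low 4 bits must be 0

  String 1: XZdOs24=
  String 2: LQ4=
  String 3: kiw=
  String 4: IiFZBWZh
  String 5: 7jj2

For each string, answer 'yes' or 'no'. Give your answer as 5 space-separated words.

Answer: yes yes yes yes yes

Derivation:
String 1: 'XZdOs24=' → valid
String 2: 'LQ4=' → valid
String 3: 'kiw=' → valid
String 4: 'IiFZBWZh' → valid
String 5: '7jj2' → valid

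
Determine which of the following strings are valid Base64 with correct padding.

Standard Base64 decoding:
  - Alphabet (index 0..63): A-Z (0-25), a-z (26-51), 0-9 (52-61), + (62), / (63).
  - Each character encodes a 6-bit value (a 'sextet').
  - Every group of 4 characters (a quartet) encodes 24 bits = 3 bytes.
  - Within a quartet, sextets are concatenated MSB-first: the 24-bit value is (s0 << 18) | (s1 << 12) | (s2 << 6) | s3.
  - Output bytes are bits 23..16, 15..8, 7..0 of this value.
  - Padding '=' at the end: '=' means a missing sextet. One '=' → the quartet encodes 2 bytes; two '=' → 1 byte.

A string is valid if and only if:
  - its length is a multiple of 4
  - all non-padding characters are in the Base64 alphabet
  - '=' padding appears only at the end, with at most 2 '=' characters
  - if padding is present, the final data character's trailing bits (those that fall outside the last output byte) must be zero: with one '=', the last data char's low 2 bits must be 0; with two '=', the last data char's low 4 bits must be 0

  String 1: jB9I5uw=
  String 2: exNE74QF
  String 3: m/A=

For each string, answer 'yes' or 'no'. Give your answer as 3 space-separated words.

String 1: 'jB9I5uw=' → valid
String 2: 'exNE74QF' → valid
String 3: 'm/A=' → valid

Answer: yes yes yes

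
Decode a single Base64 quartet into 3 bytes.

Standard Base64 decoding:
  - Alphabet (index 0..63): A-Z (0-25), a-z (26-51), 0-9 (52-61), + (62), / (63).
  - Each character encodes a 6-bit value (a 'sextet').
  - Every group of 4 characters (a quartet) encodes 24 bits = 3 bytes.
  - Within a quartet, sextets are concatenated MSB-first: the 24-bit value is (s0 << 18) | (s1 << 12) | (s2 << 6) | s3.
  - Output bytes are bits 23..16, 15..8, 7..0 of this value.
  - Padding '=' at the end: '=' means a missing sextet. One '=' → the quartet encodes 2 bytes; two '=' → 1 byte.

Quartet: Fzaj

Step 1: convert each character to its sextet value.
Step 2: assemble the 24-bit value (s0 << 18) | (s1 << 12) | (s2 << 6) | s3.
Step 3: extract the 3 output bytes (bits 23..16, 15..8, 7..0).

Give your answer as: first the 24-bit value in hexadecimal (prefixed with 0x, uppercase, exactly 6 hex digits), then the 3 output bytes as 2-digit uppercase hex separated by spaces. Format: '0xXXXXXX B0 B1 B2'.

Answer: 0x1736A3 17 36 A3

Derivation:
Sextets: F=5, z=51, a=26, j=35
24-bit: (5<<18) | (51<<12) | (26<<6) | 35
      = 0x140000 | 0x033000 | 0x000680 | 0x000023
      = 0x1736A3
Bytes: (v>>16)&0xFF=17, (v>>8)&0xFF=36, v&0xFF=A3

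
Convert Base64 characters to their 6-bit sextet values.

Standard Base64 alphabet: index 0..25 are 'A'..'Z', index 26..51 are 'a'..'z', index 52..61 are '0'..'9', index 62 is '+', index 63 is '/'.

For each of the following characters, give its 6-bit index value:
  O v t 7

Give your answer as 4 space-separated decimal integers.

'O': A..Z range, ord('O') − ord('A') = 14
'v': a..z range, 26 + ord('v') − ord('a') = 47
't': a..z range, 26 + ord('t') − ord('a') = 45
'7': 0..9 range, 52 + ord('7') − ord('0') = 59

Answer: 14 47 45 59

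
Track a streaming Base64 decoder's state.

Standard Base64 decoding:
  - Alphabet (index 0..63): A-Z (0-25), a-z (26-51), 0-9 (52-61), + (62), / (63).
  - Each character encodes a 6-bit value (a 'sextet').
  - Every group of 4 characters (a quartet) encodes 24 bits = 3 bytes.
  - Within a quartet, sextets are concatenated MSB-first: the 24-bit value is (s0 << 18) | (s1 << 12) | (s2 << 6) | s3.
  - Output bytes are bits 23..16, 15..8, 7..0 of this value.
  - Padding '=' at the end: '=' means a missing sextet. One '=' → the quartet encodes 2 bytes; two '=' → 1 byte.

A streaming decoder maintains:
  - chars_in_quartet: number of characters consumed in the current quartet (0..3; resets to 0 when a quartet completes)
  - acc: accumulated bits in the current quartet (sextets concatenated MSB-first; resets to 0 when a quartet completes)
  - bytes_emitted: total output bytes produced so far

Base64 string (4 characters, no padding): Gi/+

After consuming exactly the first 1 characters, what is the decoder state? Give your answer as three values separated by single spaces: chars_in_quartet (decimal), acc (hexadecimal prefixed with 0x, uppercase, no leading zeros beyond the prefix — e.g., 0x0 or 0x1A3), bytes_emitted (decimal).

Answer: 1 0x6 0

Derivation:
After char 0 ('G'=6): chars_in_quartet=1 acc=0x6 bytes_emitted=0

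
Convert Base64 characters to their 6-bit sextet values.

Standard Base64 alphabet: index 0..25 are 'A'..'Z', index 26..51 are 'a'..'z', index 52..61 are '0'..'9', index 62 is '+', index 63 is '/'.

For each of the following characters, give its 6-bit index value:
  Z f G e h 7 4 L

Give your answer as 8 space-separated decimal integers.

'Z': A..Z range, ord('Z') − ord('A') = 25
'f': a..z range, 26 + ord('f') − ord('a') = 31
'G': A..Z range, ord('G') − ord('A') = 6
'e': a..z range, 26 + ord('e') − ord('a') = 30
'h': a..z range, 26 + ord('h') − ord('a') = 33
'7': 0..9 range, 52 + ord('7') − ord('0') = 59
'4': 0..9 range, 52 + ord('4') − ord('0') = 56
'L': A..Z range, ord('L') − ord('A') = 11

Answer: 25 31 6 30 33 59 56 11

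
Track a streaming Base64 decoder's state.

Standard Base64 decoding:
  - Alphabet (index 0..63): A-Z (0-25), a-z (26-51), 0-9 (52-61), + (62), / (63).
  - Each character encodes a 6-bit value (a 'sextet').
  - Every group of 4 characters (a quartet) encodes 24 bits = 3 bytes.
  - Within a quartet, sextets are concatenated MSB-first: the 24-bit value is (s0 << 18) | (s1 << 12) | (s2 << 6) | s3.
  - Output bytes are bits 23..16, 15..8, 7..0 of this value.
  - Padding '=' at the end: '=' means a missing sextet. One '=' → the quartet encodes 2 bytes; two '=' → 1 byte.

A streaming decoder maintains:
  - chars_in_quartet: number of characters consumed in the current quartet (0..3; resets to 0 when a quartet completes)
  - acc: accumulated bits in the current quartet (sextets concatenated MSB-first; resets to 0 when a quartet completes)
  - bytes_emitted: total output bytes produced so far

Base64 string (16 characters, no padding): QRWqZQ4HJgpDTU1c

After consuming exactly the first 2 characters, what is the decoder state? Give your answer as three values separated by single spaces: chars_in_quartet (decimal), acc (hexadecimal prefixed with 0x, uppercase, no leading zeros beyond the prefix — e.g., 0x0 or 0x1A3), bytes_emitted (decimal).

After char 0 ('Q'=16): chars_in_quartet=1 acc=0x10 bytes_emitted=0
After char 1 ('R'=17): chars_in_quartet=2 acc=0x411 bytes_emitted=0

Answer: 2 0x411 0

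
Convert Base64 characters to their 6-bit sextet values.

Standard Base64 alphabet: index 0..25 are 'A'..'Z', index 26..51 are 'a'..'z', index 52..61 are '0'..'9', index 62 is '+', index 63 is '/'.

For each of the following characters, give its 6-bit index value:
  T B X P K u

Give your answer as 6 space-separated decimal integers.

Answer: 19 1 23 15 10 46

Derivation:
'T': A..Z range, ord('T') − ord('A') = 19
'B': A..Z range, ord('B') − ord('A') = 1
'X': A..Z range, ord('X') − ord('A') = 23
'P': A..Z range, ord('P') − ord('A') = 15
'K': A..Z range, ord('K') − ord('A') = 10
'u': a..z range, 26 + ord('u') − ord('a') = 46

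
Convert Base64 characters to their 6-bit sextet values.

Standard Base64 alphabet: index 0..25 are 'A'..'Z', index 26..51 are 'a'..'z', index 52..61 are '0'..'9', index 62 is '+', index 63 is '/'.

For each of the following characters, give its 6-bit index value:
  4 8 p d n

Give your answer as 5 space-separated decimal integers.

Answer: 56 60 41 29 39

Derivation:
'4': 0..9 range, 52 + ord('4') − ord('0') = 56
'8': 0..9 range, 52 + ord('8') − ord('0') = 60
'p': a..z range, 26 + ord('p') − ord('a') = 41
'd': a..z range, 26 + ord('d') − ord('a') = 29
'n': a..z range, 26 + ord('n') − ord('a') = 39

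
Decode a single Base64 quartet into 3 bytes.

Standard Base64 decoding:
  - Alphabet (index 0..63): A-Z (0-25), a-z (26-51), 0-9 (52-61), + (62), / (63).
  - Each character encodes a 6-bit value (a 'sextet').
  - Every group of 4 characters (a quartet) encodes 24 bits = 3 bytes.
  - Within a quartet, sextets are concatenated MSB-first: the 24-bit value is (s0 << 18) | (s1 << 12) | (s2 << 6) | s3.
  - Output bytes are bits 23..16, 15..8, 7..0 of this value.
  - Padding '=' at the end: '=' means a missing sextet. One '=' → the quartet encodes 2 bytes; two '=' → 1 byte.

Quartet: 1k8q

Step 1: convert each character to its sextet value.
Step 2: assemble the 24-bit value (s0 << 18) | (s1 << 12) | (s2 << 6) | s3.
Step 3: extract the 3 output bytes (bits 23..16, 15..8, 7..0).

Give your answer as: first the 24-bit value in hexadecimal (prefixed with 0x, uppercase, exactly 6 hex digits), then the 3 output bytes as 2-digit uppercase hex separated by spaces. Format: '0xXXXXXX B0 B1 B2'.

Answer: 0xD64F2A D6 4F 2A

Derivation:
Sextets: 1=53, k=36, 8=60, q=42
24-bit: (53<<18) | (36<<12) | (60<<6) | 42
      = 0xD40000 | 0x024000 | 0x000F00 | 0x00002A
      = 0xD64F2A
Bytes: (v>>16)&0xFF=D6, (v>>8)&0xFF=4F, v&0xFF=2A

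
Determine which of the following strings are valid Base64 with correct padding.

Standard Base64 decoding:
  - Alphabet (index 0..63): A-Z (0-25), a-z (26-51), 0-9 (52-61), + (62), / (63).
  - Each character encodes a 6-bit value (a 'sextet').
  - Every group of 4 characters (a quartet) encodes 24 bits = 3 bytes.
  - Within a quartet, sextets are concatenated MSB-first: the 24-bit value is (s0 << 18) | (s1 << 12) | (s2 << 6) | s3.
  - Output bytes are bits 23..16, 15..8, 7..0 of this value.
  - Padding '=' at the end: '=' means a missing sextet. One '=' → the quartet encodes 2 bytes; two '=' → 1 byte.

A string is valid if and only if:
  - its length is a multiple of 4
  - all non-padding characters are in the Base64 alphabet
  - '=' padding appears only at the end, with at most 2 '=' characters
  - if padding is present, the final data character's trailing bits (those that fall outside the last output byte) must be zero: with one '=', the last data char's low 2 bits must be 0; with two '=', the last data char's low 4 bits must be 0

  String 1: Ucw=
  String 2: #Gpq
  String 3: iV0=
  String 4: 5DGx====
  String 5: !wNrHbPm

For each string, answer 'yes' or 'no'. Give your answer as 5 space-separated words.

String 1: 'Ucw=' → valid
String 2: '#Gpq' → invalid (bad char(s): ['#'])
String 3: 'iV0=' → valid
String 4: '5DGx====' → invalid (4 pad chars (max 2))
String 5: '!wNrHbPm' → invalid (bad char(s): ['!'])

Answer: yes no yes no no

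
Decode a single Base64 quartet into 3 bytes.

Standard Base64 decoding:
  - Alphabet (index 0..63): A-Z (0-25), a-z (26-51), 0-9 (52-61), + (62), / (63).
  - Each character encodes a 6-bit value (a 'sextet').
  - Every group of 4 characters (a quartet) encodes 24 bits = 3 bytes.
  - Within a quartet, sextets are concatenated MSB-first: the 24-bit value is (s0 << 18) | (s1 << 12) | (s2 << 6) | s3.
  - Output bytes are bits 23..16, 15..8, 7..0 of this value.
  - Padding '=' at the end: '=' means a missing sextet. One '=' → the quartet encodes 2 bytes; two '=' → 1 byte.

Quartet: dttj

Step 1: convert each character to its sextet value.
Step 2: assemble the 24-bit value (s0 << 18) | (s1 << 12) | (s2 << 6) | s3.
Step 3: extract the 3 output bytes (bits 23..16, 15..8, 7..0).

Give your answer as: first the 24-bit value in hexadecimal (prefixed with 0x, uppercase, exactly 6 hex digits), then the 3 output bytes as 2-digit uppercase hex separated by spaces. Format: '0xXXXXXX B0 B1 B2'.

Sextets: d=29, t=45, t=45, j=35
24-bit: (29<<18) | (45<<12) | (45<<6) | 35
      = 0x740000 | 0x02D000 | 0x000B40 | 0x000023
      = 0x76DB63
Bytes: (v>>16)&0xFF=76, (v>>8)&0xFF=DB, v&0xFF=63

Answer: 0x76DB63 76 DB 63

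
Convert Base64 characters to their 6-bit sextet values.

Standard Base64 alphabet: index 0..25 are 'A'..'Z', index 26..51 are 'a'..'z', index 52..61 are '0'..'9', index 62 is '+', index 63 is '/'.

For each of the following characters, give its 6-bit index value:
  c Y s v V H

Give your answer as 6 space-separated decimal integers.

Answer: 28 24 44 47 21 7

Derivation:
'c': a..z range, 26 + ord('c') − ord('a') = 28
'Y': A..Z range, ord('Y') − ord('A') = 24
's': a..z range, 26 + ord('s') − ord('a') = 44
'v': a..z range, 26 + ord('v') − ord('a') = 47
'V': A..Z range, ord('V') − ord('A') = 21
'H': A..Z range, ord('H') − ord('A') = 7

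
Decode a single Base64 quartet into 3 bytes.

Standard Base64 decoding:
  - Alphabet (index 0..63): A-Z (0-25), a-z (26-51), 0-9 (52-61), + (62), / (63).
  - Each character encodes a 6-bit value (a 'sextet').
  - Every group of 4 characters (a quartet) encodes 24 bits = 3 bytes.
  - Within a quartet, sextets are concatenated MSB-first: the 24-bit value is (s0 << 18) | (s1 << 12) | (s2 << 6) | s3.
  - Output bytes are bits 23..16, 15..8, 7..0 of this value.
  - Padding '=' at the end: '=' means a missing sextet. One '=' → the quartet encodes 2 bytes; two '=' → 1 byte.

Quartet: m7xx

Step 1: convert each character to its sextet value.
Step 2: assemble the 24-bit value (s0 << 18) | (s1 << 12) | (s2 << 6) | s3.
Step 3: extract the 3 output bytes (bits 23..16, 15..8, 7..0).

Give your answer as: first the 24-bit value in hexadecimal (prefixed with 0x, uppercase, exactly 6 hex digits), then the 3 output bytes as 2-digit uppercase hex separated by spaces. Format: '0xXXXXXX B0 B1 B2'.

Answer: 0x9BBC71 9B BC 71

Derivation:
Sextets: m=38, 7=59, x=49, x=49
24-bit: (38<<18) | (59<<12) | (49<<6) | 49
      = 0x980000 | 0x03B000 | 0x000C40 | 0x000031
      = 0x9BBC71
Bytes: (v>>16)&0xFF=9B, (v>>8)&0xFF=BC, v&0xFF=71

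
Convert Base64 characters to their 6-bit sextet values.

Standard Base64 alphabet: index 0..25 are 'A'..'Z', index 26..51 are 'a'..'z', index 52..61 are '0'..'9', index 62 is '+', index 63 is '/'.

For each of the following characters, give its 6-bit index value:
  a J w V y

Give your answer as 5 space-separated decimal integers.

Answer: 26 9 48 21 50

Derivation:
'a': a..z range, 26 + ord('a') − ord('a') = 26
'J': A..Z range, ord('J') − ord('A') = 9
'w': a..z range, 26 + ord('w') − ord('a') = 48
'V': A..Z range, ord('V') − ord('A') = 21
'y': a..z range, 26 + ord('y') − ord('a') = 50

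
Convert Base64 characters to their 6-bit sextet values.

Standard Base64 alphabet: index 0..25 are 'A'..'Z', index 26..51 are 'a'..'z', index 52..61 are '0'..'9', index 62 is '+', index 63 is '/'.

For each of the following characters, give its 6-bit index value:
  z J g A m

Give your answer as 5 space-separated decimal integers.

Answer: 51 9 32 0 38

Derivation:
'z': a..z range, 26 + ord('z') − ord('a') = 51
'J': A..Z range, ord('J') − ord('A') = 9
'g': a..z range, 26 + ord('g') − ord('a') = 32
'A': A..Z range, ord('A') − ord('A') = 0
'm': a..z range, 26 + ord('m') − ord('a') = 38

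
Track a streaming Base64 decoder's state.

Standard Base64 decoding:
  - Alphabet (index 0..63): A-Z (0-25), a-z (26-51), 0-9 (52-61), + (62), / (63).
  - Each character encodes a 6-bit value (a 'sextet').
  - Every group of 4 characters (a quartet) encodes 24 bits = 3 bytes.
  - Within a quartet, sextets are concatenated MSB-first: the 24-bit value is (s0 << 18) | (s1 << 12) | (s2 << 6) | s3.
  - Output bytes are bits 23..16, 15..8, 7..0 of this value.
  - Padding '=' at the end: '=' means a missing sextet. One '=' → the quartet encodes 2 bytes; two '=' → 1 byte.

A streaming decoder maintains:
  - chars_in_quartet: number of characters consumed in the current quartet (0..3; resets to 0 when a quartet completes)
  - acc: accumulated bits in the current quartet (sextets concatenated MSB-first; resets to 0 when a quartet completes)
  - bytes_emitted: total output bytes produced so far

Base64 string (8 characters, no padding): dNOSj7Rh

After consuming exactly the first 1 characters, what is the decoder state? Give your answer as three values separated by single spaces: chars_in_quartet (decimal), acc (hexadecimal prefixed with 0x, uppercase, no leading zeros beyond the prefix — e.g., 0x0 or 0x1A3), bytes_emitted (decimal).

After char 0 ('d'=29): chars_in_quartet=1 acc=0x1D bytes_emitted=0

Answer: 1 0x1D 0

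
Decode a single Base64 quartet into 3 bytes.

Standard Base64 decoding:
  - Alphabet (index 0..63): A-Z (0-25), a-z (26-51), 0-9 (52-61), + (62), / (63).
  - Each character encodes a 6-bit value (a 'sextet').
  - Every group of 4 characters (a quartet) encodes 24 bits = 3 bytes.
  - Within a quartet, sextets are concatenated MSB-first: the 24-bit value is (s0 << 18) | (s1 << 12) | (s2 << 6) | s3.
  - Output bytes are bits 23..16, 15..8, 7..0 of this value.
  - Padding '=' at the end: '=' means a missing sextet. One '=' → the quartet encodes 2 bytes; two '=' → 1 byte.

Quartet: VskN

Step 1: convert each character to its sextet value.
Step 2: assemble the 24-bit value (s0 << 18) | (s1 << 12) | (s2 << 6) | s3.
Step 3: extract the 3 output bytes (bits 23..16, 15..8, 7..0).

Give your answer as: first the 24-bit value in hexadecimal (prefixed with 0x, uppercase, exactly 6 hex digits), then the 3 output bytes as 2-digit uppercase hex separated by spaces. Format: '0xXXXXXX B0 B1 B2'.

Answer: 0x56C90D 56 C9 0D

Derivation:
Sextets: V=21, s=44, k=36, N=13
24-bit: (21<<18) | (44<<12) | (36<<6) | 13
      = 0x540000 | 0x02C000 | 0x000900 | 0x00000D
      = 0x56C90D
Bytes: (v>>16)&0xFF=56, (v>>8)&0xFF=C9, v&0xFF=0D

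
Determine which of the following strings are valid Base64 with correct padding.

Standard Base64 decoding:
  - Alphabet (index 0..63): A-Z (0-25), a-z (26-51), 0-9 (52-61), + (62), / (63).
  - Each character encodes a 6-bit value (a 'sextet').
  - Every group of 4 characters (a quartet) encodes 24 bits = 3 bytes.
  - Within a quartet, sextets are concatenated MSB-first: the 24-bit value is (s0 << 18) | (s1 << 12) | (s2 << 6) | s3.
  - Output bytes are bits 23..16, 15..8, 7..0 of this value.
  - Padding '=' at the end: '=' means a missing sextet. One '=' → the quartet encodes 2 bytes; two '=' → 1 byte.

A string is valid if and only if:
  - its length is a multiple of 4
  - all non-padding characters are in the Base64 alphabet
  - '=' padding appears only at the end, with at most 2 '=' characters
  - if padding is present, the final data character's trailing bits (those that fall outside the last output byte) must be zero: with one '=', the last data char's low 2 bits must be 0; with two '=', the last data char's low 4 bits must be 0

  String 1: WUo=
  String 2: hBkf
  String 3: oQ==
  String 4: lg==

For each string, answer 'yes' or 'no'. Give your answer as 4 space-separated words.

Answer: yes yes yes yes

Derivation:
String 1: 'WUo=' → valid
String 2: 'hBkf' → valid
String 3: 'oQ==' → valid
String 4: 'lg==' → valid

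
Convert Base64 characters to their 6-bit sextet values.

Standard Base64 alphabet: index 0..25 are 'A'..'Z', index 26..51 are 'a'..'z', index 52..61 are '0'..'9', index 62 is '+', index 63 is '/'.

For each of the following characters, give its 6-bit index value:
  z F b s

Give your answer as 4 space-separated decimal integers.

Answer: 51 5 27 44

Derivation:
'z': a..z range, 26 + ord('z') − ord('a') = 51
'F': A..Z range, ord('F') − ord('A') = 5
'b': a..z range, 26 + ord('b') − ord('a') = 27
's': a..z range, 26 + ord('s') − ord('a') = 44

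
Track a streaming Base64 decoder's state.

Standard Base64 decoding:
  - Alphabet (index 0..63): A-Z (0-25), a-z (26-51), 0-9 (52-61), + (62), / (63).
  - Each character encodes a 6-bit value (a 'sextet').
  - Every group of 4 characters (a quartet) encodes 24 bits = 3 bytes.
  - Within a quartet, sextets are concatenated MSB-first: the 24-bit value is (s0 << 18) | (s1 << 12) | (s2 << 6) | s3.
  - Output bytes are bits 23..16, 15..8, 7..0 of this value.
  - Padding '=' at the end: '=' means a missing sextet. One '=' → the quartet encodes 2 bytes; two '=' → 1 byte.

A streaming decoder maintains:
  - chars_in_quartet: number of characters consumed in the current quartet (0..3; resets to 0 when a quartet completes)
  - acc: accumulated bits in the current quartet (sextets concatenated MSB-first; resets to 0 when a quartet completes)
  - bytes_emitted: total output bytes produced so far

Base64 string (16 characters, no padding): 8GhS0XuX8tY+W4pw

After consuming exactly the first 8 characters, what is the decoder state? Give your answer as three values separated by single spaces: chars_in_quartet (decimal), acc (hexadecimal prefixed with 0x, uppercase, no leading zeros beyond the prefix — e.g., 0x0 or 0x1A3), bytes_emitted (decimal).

Answer: 0 0x0 6

Derivation:
After char 0 ('8'=60): chars_in_quartet=1 acc=0x3C bytes_emitted=0
After char 1 ('G'=6): chars_in_quartet=2 acc=0xF06 bytes_emitted=0
After char 2 ('h'=33): chars_in_quartet=3 acc=0x3C1A1 bytes_emitted=0
After char 3 ('S'=18): chars_in_quartet=4 acc=0xF06852 -> emit F0 68 52, reset; bytes_emitted=3
After char 4 ('0'=52): chars_in_quartet=1 acc=0x34 bytes_emitted=3
After char 5 ('X'=23): chars_in_quartet=2 acc=0xD17 bytes_emitted=3
After char 6 ('u'=46): chars_in_quartet=3 acc=0x345EE bytes_emitted=3
After char 7 ('X'=23): chars_in_quartet=4 acc=0xD17B97 -> emit D1 7B 97, reset; bytes_emitted=6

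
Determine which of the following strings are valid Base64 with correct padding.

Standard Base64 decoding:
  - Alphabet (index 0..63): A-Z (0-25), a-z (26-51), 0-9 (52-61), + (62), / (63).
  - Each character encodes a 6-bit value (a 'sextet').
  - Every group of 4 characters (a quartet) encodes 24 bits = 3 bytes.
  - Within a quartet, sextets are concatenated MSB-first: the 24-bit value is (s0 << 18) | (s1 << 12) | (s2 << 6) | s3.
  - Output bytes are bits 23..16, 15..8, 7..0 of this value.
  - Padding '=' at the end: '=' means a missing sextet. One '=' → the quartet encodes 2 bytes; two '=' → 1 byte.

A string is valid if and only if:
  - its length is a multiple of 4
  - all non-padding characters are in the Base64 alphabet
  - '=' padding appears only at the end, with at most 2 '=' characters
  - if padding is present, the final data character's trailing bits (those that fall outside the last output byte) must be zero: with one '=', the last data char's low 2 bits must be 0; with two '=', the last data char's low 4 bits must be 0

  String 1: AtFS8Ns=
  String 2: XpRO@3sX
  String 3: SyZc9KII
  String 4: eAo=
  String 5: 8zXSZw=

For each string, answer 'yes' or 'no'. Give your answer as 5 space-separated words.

String 1: 'AtFS8Ns=' → valid
String 2: 'XpRO@3sX' → invalid (bad char(s): ['@'])
String 3: 'SyZc9KII' → valid
String 4: 'eAo=' → valid
String 5: '8zXSZw=' → invalid (len=7 not mult of 4)

Answer: yes no yes yes no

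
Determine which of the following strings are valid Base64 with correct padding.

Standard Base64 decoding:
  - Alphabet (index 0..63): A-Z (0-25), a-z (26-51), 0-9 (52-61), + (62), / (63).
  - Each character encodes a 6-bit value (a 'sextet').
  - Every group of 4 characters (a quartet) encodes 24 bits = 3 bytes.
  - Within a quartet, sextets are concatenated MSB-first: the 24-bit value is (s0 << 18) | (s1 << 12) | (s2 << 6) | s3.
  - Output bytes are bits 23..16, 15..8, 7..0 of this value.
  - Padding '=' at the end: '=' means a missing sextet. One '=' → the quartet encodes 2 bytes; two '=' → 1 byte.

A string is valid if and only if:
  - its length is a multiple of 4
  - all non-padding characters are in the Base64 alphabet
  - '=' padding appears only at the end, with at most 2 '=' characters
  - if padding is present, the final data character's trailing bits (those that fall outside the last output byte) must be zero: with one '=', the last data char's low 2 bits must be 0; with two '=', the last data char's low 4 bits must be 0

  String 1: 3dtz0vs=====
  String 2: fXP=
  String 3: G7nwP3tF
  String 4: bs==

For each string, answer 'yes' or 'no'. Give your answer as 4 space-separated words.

Answer: no no yes no

Derivation:
String 1: '3dtz0vs=====' → invalid (5 pad chars (max 2))
String 2: 'fXP=' → invalid (bad trailing bits)
String 3: 'G7nwP3tF' → valid
String 4: 'bs==' → invalid (bad trailing bits)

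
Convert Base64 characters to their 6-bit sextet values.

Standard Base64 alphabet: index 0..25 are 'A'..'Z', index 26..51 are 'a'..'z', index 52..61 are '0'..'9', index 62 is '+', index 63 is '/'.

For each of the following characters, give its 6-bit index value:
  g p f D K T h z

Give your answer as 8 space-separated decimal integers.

'g': a..z range, 26 + ord('g') − ord('a') = 32
'p': a..z range, 26 + ord('p') − ord('a') = 41
'f': a..z range, 26 + ord('f') − ord('a') = 31
'D': A..Z range, ord('D') − ord('A') = 3
'K': A..Z range, ord('K') − ord('A') = 10
'T': A..Z range, ord('T') − ord('A') = 19
'h': a..z range, 26 + ord('h') − ord('a') = 33
'z': a..z range, 26 + ord('z') − ord('a') = 51

Answer: 32 41 31 3 10 19 33 51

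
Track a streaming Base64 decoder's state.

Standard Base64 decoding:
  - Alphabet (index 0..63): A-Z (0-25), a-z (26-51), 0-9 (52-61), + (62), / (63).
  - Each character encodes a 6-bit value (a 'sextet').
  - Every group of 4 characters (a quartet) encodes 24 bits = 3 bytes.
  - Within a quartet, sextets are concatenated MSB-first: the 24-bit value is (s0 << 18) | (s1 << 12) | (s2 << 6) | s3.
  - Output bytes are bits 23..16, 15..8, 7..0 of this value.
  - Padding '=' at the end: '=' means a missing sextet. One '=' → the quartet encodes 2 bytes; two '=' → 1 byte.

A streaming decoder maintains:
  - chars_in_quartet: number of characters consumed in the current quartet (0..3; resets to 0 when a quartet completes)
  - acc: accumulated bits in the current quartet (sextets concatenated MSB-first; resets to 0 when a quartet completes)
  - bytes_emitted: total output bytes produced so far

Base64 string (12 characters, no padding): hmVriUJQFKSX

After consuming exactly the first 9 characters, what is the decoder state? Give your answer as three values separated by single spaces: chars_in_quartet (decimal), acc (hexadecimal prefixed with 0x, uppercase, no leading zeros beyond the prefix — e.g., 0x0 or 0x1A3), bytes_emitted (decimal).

After char 0 ('h'=33): chars_in_quartet=1 acc=0x21 bytes_emitted=0
After char 1 ('m'=38): chars_in_quartet=2 acc=0x866 bytes_emitted=0
After char 2 ('V'=21): chars_in_quartet=3 acc=0x21995 bytes_emitted=0
After char 3 ('r'=43): chars_in_quartet=4 acc=0x86656B -> emit 86 65 6B, reset; bytes_emitted=3
After char 4 ('i'=34): chars_in_quartet=1 acc=0x22 bytes_emitted=3
After char 5 ('U'=20): chars_in_quartet=2 acc=0x894 bytes_emitted=3
After char 6 ('J'=9): chars_in_quartet=3 acc=0x22509 bytes_emitted=3
After char 7 ('Q'=16): chars_in_quartet=4 acc=0x894250 -> emit 89 42 50, reset; bytes_emitted=6
After char 8 ('F'=5): chars_in_quartet=1 acc=0x5 bytes_emitted=6

Answer: 1 0x5 6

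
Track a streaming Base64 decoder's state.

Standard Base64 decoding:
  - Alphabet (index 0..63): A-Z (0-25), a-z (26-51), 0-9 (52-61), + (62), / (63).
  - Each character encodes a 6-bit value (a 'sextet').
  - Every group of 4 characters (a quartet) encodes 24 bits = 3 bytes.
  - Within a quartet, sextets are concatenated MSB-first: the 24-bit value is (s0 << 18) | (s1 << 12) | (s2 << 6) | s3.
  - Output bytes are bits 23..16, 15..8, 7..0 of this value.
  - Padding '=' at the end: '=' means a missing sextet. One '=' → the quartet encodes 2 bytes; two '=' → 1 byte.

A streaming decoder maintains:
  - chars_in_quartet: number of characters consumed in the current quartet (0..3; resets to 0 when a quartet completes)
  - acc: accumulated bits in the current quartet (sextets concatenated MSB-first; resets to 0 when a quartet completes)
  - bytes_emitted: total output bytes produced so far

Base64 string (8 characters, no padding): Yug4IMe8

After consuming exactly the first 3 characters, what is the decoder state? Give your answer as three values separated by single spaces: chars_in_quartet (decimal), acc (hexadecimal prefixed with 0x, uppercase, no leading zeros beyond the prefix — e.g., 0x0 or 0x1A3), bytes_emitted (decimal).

After char 0 ('Y'=24): chars_in_quartet=1 acc=0x18 bytes_emitted=0
After char 1 ('u'=46): chars_in_quartet=2 acc=0x62E bytes_emitted=0
After char 2 ('g'=32): chars_in_quartet=3 acc=0x18BA0 bytes_emitted=0

Answer: 3 0x18BA0 0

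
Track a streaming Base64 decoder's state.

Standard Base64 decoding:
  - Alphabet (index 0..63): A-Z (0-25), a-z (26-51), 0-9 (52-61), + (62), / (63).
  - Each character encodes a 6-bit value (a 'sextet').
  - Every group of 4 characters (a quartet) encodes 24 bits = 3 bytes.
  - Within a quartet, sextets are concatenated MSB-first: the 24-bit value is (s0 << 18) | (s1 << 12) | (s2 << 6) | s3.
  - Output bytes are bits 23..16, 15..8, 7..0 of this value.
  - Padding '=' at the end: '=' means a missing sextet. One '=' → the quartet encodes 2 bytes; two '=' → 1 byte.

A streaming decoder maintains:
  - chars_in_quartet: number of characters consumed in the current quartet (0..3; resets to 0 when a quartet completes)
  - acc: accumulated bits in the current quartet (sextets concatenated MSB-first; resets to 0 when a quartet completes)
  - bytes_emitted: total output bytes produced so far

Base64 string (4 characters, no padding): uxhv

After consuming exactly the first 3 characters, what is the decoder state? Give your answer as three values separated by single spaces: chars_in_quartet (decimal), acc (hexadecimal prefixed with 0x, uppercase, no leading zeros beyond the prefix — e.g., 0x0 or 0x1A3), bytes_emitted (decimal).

After char 0 ('u'=46): chars_in_quartet=1 acc=0x2E bytes_emitted=0
After char 1 ('x'=49): chars_in_quartet=2 acc=0xBB1 bytes_emitted=0
After char 2 ('h'=33): chars_in_quartet=3 acc=0x2EC61 bytes_emitted=0

Answer: 3 0x2EC61 0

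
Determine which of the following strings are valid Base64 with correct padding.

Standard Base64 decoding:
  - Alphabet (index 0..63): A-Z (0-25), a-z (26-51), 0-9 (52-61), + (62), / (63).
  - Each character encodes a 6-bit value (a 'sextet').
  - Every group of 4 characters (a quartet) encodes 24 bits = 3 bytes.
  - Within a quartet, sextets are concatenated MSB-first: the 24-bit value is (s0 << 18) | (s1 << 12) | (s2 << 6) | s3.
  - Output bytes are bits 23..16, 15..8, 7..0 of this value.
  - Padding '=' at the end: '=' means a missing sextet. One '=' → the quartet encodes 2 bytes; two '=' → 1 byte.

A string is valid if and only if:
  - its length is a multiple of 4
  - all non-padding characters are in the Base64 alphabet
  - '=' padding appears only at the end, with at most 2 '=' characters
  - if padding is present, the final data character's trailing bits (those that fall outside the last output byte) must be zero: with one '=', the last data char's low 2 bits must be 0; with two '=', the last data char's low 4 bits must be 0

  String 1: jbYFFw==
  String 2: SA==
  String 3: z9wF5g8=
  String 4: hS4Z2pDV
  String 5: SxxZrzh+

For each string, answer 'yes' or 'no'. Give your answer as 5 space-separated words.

String 1: 'jbYFFw==' → valid
String 2: 'SA==' → valid
String 3: 'z9wF5g8=' → valid
String 4: 'hS4Z2pDV' → valid
String 5: 'SxxZrzh+' → valid

Answer: yes yes yes yes yes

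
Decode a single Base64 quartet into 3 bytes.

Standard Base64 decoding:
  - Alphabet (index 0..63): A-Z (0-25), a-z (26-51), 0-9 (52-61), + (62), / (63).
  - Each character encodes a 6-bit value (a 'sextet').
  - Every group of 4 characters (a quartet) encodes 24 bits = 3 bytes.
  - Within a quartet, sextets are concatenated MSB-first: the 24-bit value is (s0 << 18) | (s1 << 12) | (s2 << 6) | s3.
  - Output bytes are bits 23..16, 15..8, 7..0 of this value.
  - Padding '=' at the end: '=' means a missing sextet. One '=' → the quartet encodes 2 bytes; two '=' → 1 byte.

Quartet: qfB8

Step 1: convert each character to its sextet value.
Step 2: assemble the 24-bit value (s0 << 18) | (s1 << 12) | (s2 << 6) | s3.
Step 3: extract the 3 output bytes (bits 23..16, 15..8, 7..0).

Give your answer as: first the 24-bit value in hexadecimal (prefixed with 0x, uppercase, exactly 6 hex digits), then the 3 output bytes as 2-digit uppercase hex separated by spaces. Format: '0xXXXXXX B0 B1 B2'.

Answer: 0xA9F07C A9 F0 7C

Derivation:
Sextets: q=42, f=31, B=1, 8=60
24-bit: (42<<18) | (31<<12) | (1<<6) | 60
      = 0xA80000 | 0x01F000 | 0x000040 | 0x00003C
      = 0xA9F07C
Bytes: (v>>16)&0xFF=A9, (v>>8)&0xFF=F0, v&0xFF=7C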